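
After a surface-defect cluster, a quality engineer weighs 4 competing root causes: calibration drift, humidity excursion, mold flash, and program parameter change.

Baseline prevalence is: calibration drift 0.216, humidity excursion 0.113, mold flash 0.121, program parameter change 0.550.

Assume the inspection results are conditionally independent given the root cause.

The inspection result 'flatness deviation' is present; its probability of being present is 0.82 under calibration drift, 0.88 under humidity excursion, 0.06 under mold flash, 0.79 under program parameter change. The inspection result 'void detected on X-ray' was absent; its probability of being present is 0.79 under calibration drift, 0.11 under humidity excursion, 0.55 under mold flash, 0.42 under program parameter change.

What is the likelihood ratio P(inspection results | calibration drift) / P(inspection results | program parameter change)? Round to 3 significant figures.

Take the product of per-inspection result likelihoods under each hypothesis (using 1 − P(present | H) for each absent inspection result), then divide.
  calibration drift: 0.82 × (1 − 0.79) = 0.1722
  program parameter change: 0.79 × (1 − 0.42) = 0.4582
Bayes factor = 0.1722 / 0.4582 ≈ 0.376

0.376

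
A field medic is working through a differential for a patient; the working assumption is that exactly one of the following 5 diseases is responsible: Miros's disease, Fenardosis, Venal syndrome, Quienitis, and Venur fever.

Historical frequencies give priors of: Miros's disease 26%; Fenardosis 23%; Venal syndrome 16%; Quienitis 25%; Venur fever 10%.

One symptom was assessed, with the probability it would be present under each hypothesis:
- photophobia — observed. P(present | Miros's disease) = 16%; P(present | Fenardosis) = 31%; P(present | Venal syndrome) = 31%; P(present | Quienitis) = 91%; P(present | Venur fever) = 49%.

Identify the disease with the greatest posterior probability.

By Bayes' rule, the unnormalized weight for each hypothesis is prior × likelihood:
  Miros's disease: 0.26 × 0.16 = 0.0416
  Fenardosis: 0.23 × 0.31 = 0.0713
  Venal syndrome: 0.16 × 0.31 = 0.0496
  Quienitis: 0.25 × 0.91 = 0.2275
  Venur fever: 0.10 × 0.49 = 0.049
Normalizing constant Z = 0.0416 + 0.0713 + 0.0496 + 0.2275 + 0.049 = 0.439.
P(Miros's disease | evidence) ≈ 0.0416 / 0.439 ≈ 0.095
P(Fenardosis | evidence) ≈ 0.0713 / 0.439 ≈ 0.162
P(Venal syndrome | evidence) ≈ 0.0496 / 0.439 ≈ 0.113
P(Quienitis | evidence) ≈ 0.2275 / 0.439 ≈ 0.518
P(Venur fever | evidence) ≈ 0.049 / 0.439 ≈ 0.112
The largest is 0.518, so Quienitis is most probable.

Quienitis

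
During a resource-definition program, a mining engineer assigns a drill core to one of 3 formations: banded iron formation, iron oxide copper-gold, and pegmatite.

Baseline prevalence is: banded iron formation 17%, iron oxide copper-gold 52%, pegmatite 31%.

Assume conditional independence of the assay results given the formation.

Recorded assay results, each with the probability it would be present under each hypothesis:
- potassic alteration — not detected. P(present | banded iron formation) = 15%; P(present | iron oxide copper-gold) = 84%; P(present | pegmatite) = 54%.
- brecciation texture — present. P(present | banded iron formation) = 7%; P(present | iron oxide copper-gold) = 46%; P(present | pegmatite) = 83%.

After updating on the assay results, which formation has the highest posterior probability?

Multiply each prior by the joint likelihood of the assay result pattern (using 1 − P(present | H) for each absent assay result):
  banded iron formation: 0.17 × (1 − 0.15) × 0.07 = 0.010115
  iron oxide copper-gold: 0.52 × (1 − 0.84) × 0.46 = 0.038272
  pegmatite: 0.31 × (1 − 0.54) × 0.83 = 0.11836
Marginal likelihood of the evidence = 0.16675.
P(banded iron formation | evidence) ≈ 0.010115 / 0.16675 ≈ 0.061
P(iron oxide copper-gold | evidence) ≈ 0.038272 / 0.16675 ≈ 0.230
P(pegmatite | evidence) ≈ 0.11836 / 0.16675 ≈ 0.710
The largest is 0.710, so pegmatite is most probable.

pegmatite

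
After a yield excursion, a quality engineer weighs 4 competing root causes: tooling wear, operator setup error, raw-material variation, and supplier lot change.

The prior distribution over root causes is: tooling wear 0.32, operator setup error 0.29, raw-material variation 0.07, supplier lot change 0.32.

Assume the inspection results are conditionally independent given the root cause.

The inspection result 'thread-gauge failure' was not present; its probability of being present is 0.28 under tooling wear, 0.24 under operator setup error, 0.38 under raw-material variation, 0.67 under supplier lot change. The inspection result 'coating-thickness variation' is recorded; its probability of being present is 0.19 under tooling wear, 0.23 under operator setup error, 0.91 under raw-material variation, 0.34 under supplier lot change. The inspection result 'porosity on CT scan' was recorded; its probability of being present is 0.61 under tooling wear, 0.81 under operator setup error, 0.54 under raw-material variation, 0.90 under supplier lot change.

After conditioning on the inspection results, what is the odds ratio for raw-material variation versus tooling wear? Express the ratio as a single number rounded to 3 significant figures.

0.799

The normalizing constant cancels in an odds ratio, so compute prior × likelihood for the two hypotheses only (using 1 − P(present | H) for each absent inspection result):
  raw-material variation: 0.07 × (1 − 0.38) × 0.91 × 0.54 = 0.021327
  tooling wear: 0.32 × (1 − 0.28) × 0.19 × 0.61 = 0.026703
Odds(raw-material variation : tooling wear) = 0.021327 / 0.026703 ≈ 0.799.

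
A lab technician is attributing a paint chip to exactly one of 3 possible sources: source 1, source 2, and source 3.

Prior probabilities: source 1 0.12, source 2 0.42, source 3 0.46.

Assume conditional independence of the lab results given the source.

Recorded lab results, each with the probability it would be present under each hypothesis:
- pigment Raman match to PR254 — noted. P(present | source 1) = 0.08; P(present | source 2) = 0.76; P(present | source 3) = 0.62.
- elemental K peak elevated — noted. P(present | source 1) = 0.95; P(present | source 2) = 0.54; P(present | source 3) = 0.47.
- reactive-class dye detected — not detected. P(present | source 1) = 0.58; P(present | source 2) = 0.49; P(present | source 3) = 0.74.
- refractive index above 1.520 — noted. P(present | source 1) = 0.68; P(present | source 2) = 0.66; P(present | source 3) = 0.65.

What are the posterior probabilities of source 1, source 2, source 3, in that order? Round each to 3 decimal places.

0.031, 0.697, 0.272

By Bayes' rule with conditional independence, the unnormalized weight for each hypothesis is prior × ∏ likelihoods (using 1 − P(present | H) for each absent lab result):
  source 1: 0.12 × 0.08 × 0.95 × (1 − 0.58) × 0.68 = 0.0026047
  source 2: 0.42 × 0.76 × 0.54 × (1 − 0.49) × 0.66 = 0.058019
  source 3: 0.46 × 0.62 × 0.47 × (1 − 0.74) × 0.65 = 0.022653
Normalizing constant Z = 0.0026047 + 0.058019 + 0.022653 = 0.083277.
P(source 1 | evidence) = 0.0026047 / 0.083277 ≈ 0.031
P(source 2 | evidence) = 0.058019 / 0.083277 ≈ 0.697
P(source 3 | evidence) = 0.022653 / 0.083277 ≈ 0.272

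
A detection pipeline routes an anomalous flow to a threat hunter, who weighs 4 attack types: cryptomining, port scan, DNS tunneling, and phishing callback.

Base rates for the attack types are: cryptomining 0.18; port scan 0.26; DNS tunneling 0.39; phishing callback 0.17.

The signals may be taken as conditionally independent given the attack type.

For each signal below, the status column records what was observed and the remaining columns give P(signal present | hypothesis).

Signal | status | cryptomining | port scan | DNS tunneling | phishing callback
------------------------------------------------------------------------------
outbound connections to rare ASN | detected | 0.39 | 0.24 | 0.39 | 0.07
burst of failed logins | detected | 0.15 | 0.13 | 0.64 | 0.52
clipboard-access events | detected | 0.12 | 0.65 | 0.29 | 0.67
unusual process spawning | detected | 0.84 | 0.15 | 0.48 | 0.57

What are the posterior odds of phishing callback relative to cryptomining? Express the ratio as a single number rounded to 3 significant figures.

Unnormalized posterior weight (prior times the signal likelihoods) for each of the two hypotheses:
  phishing callback: 0.17 × 0.07 × 0.52 × 0.67 × 0.57 = 0.0023632
  cryptomining: 0.18 × 0.39 × 0.15 × 0.12 × 0.84 = 0.0010614
Posterior odds = 0.0023632 / 0.0010614 ≈ 2.23.

2.23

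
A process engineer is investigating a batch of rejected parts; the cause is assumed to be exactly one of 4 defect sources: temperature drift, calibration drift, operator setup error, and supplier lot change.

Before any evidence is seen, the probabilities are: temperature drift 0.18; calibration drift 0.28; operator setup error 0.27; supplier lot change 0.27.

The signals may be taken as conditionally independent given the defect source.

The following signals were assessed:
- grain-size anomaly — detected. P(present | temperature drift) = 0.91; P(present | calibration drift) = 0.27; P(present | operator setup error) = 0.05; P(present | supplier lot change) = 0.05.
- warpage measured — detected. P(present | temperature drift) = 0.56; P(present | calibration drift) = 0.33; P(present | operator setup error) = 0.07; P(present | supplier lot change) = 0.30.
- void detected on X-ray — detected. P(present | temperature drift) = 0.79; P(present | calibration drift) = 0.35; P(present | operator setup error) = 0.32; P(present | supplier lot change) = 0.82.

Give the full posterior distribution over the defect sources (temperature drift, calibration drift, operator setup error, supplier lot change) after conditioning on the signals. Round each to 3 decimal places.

0.854, 0.103, 0.004, 0.039

By Bayes' rule with conditional independence, the unnormalized weight for each hypothesis is prior × ∏ likelihoods:
  temperature drift: 0.18 × 0.91 × 0.56 × 0.79 = 0.072465
  calibration drift: 0.28 × 0.27 × 0.33 × 0.35 = 0.0087318
  operator setup error: 0.27 × 0.05 × 0.07 × 0.32 = 0.0003024
  supplier lot change: 0.27 × 0.05 × 0.30 × 0.82 = 0.003321
Normalizing constant Z = 0.072465 + 0.0087318 + 0.0003024 + 0.003321 = 0.08482.
P(temperature drift | evidence) = 0.072465 / 0.08482 ≈ 0.854
P(calibration drift | evidence) = 0.0087318 / 0.08482 ≈ 0.103
P(operator setup error | evidence) = 0.0003024 / 0.08482 ≈ 0.004
P(supplier lot change | evidence) = 0.003321 / 0.08482 ≈ 0.039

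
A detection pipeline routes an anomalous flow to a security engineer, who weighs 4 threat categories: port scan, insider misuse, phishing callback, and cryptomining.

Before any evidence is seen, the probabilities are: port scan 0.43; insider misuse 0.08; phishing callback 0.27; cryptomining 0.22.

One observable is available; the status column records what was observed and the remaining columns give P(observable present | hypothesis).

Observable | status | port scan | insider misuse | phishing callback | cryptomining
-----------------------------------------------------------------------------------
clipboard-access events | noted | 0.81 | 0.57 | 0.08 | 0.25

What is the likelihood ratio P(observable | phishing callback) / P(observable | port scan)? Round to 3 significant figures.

The Bayes factor is the ratio of the two likelihoods.
  phishing callback: 0.08
  port scan: 0.81
Bayes factor = 0.08 / 0.81 ≈ 0.0988

0.0988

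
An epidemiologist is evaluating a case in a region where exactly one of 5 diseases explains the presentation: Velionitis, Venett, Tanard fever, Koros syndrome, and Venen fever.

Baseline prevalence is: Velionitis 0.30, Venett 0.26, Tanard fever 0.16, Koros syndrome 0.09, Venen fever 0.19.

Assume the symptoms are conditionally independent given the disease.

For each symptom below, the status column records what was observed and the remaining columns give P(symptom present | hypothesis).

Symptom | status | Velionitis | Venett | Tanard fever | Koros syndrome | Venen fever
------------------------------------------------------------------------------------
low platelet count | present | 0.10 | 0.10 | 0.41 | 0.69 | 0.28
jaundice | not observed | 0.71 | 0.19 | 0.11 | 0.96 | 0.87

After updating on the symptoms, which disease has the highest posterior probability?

By Bayes' rule with conditional independence, the unnormalized weight for each hypothesis is prior × ∏ likelihoods (using 1 − P(present | H) for each absent symptom):
  Velionitis: 0.30 × 0.10 × (1 − 0.71) = 0.0087
  Venett: 0.26 × 0.10 × (1 − 0.19) = 0.02106
  Tanard fever: 0.16 × 0.41 × (1 − 0.11) = 0.058384
  Koros syndrome: 0.09 × 0.69 × (1 − 0.96) = 0.002484
  Venen fever: 0.19 × 0.28 × (1 − 0.87) = 0.006916
Marginal likelihood of the evidence = 0.097544.
P(Velionitis | evidence) ≈ 0.0087 / 0.097544 ≈ 0.089
P(Venett | evidence) ≈ 0.02106 / 0.097544 ≈ 0.216
P(Tanard fever | evidence) ≈ 0.058384 / 0.097544 ≈ 0.599
P(Koros syndrome | evidence) ≈ 0.002484 / 0.097544 ≈ 0.025
P(Venen fever | evidence) ≈ 0.006916 / 0.097544 ≈ 0.071
The largest is 0.599, so Tanard fever is most probable.

Tanard fever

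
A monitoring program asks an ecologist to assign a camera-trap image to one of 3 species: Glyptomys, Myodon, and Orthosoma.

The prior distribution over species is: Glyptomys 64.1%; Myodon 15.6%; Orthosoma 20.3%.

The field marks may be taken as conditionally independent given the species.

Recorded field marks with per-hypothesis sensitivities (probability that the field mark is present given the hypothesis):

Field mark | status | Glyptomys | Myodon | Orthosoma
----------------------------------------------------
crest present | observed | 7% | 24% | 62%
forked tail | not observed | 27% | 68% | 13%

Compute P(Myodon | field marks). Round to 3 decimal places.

0.078

Multiply each prior by the joint likelihood of the field mark pattern (using 1 − P(present | H) for each absent field mark):
  Glyptomys: 0.641 × 0.07 × (1 − 0.27) = 0.032755
  Myodon: 0.156 × 0.24 × (1 − 0.68) = 0.011981
  Orthosoma: 0.203 × 0.62 × (1 − 0.13) = 0.1095
Normalizing constant Z = 0.032755 + 0.011981 + 0.1095 = 0.15423.
P(Myodon | evidence) = 0.011981 / 0.15423 ≈ 0.078.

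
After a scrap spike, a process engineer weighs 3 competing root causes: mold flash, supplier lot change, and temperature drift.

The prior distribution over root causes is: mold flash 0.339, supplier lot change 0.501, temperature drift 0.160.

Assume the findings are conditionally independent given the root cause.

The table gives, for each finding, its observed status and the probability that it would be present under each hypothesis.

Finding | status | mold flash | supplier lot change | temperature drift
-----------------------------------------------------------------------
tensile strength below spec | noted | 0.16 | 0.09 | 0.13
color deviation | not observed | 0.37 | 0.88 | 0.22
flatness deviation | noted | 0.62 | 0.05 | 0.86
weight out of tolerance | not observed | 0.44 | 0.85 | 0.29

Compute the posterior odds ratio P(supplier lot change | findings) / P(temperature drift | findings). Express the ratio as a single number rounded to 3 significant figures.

0.00410

Posterior odds equal prior odds times the likelihood ratio; only the two competing hypotheses matter (using 1 − P(present | H) for each absent finding).
  supplier lot change: 0.501 × 0.09 × (1 − 0.88) × 0.05 × (1 − 0.85) = 4.0581e-05
  temperature drift: 0.160 × 0.13 × (1 − 0.22) × 0.86 × (1 − 0.29) = 0.0099064
Odds(supplier lot change : temperature drift) = 4.0581e-05 / 0.0099064 ≈ 0.00410.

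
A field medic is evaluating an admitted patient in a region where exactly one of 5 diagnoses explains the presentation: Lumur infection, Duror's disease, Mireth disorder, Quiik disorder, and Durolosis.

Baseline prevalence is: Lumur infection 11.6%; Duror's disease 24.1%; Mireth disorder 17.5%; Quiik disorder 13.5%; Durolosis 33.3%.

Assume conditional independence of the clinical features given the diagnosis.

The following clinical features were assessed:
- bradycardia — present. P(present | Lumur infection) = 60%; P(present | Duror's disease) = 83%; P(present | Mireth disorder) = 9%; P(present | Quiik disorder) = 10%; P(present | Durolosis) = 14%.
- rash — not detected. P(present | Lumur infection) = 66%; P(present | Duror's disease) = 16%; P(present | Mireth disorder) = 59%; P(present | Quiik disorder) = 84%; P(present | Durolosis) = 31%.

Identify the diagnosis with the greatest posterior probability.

Duror's disease

For each hypothesis, the unnormalized posterior weight is prior × product of the clinical feature likelihoods (using 1 − P(present | H) for each absent clinical feature):
  Lumur infection: 0.116 × 0.60 × (1 − 0.66) = 0.023664
  Duror's disease: 0.241 × 0.83 × (1 − 0.16) = 0.16803
  Mireth disorder: 0.175 × 0.09 × (1 − 0.59) = 0.0064575
  Quiik disorder: 0.135 × 0.10 × (1 − 0.84) = 0.00216
  Durolosis: 0.333 × 0.14 × (1 − 0.31) = 0.032168
Marginal likelihood of the evidence = 0.23247.
P(Lumur infection | evidence) ≈ 0.023664 / 0.23247 ≈ 0.102
P(Duror's disease | evidence) ≈ 0.16803 / 0.23247 ≈ 0.723
P(Mireth disorder | evidence) ≈ 0.0064575 / 0.23247 ≈ 0.028
P(Quiik disorder | evidence) ≈ 0.00216 / 0.23247 ≈ 0.009
P(Durolosis | evidence) ≈ 0.032168 / 0.23247 ≈ 0.138
The largest is 0.723, so Duror's disease is most probable.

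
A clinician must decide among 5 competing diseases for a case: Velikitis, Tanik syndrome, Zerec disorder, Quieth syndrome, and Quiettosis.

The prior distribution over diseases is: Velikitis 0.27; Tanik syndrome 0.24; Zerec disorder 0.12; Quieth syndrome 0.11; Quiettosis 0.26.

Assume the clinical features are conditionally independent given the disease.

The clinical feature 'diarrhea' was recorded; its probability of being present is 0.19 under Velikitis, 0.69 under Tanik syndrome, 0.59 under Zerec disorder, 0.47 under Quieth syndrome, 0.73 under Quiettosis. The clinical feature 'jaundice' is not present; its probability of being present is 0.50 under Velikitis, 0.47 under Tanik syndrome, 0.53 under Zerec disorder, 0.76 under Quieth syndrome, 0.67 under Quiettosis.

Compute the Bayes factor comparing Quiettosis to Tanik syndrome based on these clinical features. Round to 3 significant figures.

0.659

Take the product of per-clinical feature likelihoods under each hypothesis (using 1 − P(present | H) for each absent clinical feature), then divide.
  Quiettosis: 0.73 × (1 − 0.67) = 0.2409
  Tanik syndrome: 0.69 × (1 − 0.47) = 0.3657
Bayes factor = 0.2409 / 0.3657 ≈ 0.659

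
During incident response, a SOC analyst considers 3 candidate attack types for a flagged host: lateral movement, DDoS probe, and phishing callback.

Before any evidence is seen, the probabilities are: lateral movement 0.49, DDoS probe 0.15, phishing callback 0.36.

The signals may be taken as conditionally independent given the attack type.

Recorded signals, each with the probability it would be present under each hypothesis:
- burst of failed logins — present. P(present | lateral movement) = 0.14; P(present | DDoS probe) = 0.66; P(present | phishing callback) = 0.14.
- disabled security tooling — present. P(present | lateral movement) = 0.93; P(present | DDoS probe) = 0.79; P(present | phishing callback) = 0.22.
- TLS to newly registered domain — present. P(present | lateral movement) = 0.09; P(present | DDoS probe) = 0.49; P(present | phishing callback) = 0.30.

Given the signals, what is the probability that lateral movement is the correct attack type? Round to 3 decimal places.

0.121

By Bayes' rule with conditional independence, the unnormalized weight for each hypothesis is prior × ∏ likelihoods:
  lateral movement: 0.49 × 0.14 × 0.93 × 0.09 = 0.0057418
  DDoS probe: 0.15 × 0.66 × 0.79 × 0.49 = 0.038323
  phishing callback: 0.36 × 0.14 × 0.22 × 0.30 = 0.0033264
The unnormalized weights sum to 0.047391.
P(lateral movement | evidence) = 0.0057418 / 0.047391 ≈ 0.121.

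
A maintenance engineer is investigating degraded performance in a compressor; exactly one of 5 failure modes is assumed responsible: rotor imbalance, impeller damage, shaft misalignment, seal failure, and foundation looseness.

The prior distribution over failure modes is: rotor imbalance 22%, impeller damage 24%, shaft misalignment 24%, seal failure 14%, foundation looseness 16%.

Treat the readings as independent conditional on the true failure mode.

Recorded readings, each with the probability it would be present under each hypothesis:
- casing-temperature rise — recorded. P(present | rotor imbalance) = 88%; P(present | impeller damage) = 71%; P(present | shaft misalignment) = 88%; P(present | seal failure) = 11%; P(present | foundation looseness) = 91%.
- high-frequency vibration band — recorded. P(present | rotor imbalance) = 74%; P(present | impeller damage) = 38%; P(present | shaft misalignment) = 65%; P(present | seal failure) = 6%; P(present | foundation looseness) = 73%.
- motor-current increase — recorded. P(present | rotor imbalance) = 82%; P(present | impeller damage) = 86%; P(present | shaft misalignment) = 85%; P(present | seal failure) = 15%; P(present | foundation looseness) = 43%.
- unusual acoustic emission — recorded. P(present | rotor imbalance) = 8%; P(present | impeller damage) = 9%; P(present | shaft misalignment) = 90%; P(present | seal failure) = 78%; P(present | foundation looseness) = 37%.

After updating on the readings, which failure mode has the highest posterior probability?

shaft misalignment

Multiply each prior by the joint likelihood of the reading pattern:
  rotor imbalance: 0.22 × 0.88 × 0.74 × 0.82 × 0.08 = 0.0093981
  impeller damage: 0.24 × 0.71 × 0.38 × 0.86 × 0.09 = 0.0050118
  shaft misalignment: 0.24 × 0.88 × 0.65 × 0.85 × 0.90 = 0.10502
  seal failure: 0.14 × 0.11 × 0.06 × 0.15 × 0.78 = 0.00010811
  foundation looseness: 0.16 × 0.91 × 0.73 × 0.43 × 0.37 = 0.01691
Normalizing constant Z = 0.0093981 + 0.0050118 + 0.10502 + 0.00010811 + 0.01691 = 0.13645.
P(rotor imbalance | evidence) ≈ 0.0093981 / 0.13645 ≈ 0.069
P(impeller damage | evidence) ≈ 0.0050118 / 0.13645 ≈ 0.037
P(shaft misalignment | evidence) ≈ 0.10502 / 0.13645 ≈ 0.770
P(seal failure | evidence) ≈ 0.00010811 / 0.13645 ≈ 0.001
P(foundation looseness | evidence) ≈ 0.01691 / 0.13645 ≈ 0.124
The largest is 0.770, so shaft misalignment is most probable.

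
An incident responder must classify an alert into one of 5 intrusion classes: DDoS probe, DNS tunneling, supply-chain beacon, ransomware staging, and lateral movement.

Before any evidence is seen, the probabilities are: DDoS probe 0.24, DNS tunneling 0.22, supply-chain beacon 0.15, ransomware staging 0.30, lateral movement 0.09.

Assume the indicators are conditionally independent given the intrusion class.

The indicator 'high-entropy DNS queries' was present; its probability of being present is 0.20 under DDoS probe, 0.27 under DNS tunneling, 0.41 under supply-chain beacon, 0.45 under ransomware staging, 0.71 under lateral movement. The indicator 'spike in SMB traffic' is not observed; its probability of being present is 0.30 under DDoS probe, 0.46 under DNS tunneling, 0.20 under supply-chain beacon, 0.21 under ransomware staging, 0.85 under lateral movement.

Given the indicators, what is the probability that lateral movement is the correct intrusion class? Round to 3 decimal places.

For each hypothesis, the unnormalized posterior weight is prior × product of the indicator likelihoods (using 1 − P(present | H) for each absent indicator):
  DDoS probe: 0.24 × 0.20 × (1 − 0.30) = 0.0336
  DNS tunneling: 0.22 × 0.27 × (1 − 0.46) = 0.032076
  supply-chain beacon: 0.15 × 0.41 × (1 − 0.20) = 0.0492
  ransomware staging: 0.30 × 0.45 × (1 − 0.21) = 0.10665
  lateral movement: 0.09 × 0.71 × (1 − 0.85) = 0.009585
The unnormalized weights sum to 0.23111.
P(lateral movement | evidence) = 0.009585 / 0.23111 ≈ 0.041.

0.041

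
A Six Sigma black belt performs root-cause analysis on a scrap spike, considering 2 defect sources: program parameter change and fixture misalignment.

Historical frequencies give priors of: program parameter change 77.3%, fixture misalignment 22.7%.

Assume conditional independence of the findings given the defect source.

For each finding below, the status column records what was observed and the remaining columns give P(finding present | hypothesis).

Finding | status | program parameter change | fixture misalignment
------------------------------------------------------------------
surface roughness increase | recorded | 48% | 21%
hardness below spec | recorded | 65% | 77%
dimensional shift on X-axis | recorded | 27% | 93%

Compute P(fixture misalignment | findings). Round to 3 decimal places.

0.344

By Bayes' rule with conditional independence, the unnormalized weight for each hypothesis is prior × ∏ likelihoods:
  program parameter change: 0.773 × 0.48 × 0.65 × 0.27 = 0.065118
  fixture misalignment: 0.227 × 0.21 × 0.77 × 0.93 = 0.034136
The unnormalized weights sum to 0.099254.
P(fixture misalignment | evidence) = 0.034136 / 0.099254 ≈ 0.344.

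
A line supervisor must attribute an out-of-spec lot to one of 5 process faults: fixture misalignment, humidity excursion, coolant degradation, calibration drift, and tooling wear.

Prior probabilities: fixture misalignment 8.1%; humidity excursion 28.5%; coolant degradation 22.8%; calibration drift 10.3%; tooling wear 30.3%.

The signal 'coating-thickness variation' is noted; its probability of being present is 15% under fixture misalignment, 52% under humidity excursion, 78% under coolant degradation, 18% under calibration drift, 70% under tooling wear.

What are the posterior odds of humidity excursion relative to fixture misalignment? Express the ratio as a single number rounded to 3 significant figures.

12.2

Posterior odds equal prior odds times the likelihood ratio; only the two competing hypotheses matter.
  humidity excursion: 0.285 × 0.52 = 0.1482
  fixture misalignment: 0.081 × 0.15 = 0.01215
Posterior odds = 0.1482 / 0.01215 ≈ 12.2.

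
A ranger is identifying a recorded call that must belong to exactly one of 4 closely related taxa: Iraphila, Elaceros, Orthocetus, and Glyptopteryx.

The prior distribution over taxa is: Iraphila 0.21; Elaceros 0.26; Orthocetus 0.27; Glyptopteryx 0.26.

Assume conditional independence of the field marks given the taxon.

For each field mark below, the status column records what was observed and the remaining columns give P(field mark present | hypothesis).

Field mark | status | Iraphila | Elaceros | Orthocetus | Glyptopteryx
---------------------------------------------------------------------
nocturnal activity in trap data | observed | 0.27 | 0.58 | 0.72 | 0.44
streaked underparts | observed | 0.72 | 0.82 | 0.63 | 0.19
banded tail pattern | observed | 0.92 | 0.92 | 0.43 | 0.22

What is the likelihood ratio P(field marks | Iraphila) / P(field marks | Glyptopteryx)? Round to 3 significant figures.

9.72

Joint likelihood of the field mark pattern under each hypothesis:
  Iraphila: 0.27 × 0.72 × 0.92 = 0.17885
  Glyptopteryx: 0.44 × 0.19 × 0.22 = 0.018392
Bayes factor = 0.17885 / 0.018392 ≈ 9.72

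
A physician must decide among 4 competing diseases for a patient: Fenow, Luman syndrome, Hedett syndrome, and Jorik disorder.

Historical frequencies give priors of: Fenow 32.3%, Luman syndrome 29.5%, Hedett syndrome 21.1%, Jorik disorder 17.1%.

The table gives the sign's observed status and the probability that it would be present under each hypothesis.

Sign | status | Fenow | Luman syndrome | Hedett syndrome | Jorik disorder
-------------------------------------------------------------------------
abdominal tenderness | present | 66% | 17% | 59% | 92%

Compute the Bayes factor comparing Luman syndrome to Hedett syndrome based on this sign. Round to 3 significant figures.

0.288

The Bayes factor is the ratio of the two likelihoods.
  Luman syndrome: 0.17
  Hedett syndrome: 0.59
Bayes factor = 0.17 / 0.59 ≈ 0.288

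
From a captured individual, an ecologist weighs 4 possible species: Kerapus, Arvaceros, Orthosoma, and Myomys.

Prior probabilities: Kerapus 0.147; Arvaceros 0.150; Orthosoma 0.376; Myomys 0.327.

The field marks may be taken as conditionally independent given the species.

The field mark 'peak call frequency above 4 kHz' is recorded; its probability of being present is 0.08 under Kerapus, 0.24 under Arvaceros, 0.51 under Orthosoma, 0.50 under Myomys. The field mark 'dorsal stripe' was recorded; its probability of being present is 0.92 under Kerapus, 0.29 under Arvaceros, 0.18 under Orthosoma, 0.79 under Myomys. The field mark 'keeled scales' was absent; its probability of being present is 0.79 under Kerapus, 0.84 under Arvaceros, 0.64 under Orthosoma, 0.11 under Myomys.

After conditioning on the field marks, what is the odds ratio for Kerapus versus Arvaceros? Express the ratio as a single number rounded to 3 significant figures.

1.36

Unnormalized posterior weight (prior times the field mark likelihoods) for each of the two hypotheses (using 1 − P(present | H) for each absent field mark):
  Kerapus: 0.147 × 0.08 × 0.92 × (1 − 0.79) = 0.002272
  Arvaceros: 0.150 × 0.24 × 0.29 × (1 − 0.84) = 0.0016704
Posterior odds = 0.002272 / 0.0016704 ≈ 1.36.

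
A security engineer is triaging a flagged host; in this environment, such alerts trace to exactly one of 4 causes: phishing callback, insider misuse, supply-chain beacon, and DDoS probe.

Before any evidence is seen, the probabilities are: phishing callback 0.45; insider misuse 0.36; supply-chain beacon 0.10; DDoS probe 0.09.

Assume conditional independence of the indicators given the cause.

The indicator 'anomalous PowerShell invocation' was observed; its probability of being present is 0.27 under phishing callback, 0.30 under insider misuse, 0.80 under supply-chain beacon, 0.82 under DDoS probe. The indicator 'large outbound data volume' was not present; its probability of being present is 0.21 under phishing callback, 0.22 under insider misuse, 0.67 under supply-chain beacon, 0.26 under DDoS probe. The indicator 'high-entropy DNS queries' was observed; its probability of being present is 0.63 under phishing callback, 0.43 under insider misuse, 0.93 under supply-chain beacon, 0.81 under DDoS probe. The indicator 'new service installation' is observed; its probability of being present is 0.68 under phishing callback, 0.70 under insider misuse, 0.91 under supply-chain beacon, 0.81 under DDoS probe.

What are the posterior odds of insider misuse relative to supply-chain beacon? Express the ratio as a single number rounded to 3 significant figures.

1.13

Posterior odds equal prior odds times the likelihood ratio; only the two competing hypotheses matter (using 1 − P(present | H) for each absent indicator).
  insider misuse: 0.36 × 0.30 × (1 − 0.22) × 0.43 × 0.70 = 0.025356
  supply-chain beacon: 0.10 × 0.80 × (1 − 0.67) × 0.93 × 0.91 = 0.022342
Posterior odds = 0.025356 / 0.022342 ≈ 1.13.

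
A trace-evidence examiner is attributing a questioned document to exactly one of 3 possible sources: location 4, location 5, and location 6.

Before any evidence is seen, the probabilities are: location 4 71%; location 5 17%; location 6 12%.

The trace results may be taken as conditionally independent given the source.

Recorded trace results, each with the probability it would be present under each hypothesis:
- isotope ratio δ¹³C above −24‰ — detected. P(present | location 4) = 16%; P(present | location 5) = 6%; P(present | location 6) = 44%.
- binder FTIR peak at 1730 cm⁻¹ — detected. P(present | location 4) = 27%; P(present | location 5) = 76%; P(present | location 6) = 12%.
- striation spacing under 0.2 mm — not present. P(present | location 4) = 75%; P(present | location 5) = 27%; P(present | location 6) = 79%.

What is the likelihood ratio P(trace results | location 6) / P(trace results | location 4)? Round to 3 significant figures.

The Bayes factor is the ratio of the joint likelihoods of the trace result pattern under the two hypotheses (using 1 − P(present | H) for each absent trace result).
  location 6: 0.44 × 0.12 × (1 − 0.79) = 0.011088
  location 4: 0.16 × 0.27 × (1 − 0.75) = 0.0108
Bayes factor = 0.011088 / 0.0108 ≈ 1.03

1.03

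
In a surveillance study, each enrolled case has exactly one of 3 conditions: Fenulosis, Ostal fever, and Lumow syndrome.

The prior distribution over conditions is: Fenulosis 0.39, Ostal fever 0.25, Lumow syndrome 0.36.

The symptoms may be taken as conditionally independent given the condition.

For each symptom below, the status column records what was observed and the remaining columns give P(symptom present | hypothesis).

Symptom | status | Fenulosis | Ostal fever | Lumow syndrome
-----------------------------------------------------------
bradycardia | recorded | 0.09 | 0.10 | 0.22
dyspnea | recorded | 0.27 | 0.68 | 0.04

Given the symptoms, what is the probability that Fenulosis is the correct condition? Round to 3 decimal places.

0.320

For each hypothesis, the unnormalized posterior weight is prior × product of the symptom likelihoods:
  Fenulosis: 0.39 × 0.09 × 0.27 = 0.009477
  Ostal fever: 0.25 × 0.10 × 0.68 = 0.017
  Lumow syndrome: 0.36 × 0.22 × 0.04 = 0.003168
Marginal likelihood of the evidence = 0.029645.
P(Fenulosis | evidence) = 0.009477 / 0.029645 ≈ 0.320.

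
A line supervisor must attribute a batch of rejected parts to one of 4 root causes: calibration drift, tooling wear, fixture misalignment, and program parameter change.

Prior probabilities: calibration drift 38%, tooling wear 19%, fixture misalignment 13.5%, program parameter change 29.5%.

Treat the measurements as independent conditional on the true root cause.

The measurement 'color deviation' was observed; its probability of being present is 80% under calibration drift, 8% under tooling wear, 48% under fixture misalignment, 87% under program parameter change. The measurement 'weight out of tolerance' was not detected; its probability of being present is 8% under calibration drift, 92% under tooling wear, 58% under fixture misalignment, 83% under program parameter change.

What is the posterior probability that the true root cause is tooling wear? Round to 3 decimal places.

0.003

By Bayes' rule with conditional independence, the unnormalized weight for each hypothesis is prior × ∏ likelihoods (using 1 − P(present | H) for each absent measurement):
  calibration drift: 0.380 × 0.80 × (1 − 0.08) = 0.27968
  tooling wear: 0.190 × 0.08 × (1 − 0.92) = 0.001216
  fixture misalignment: 0.135 × 0.48 × (1 − 0.58) = 0.027216
  program parameter change: 0.295 × 0.87 × (1 − 0.83) = 0.043631
The unnormalized weights sum to 0.35174.
P(tooling wear | evidence) = 0.001216 / 0.35174 ≈ 0.003.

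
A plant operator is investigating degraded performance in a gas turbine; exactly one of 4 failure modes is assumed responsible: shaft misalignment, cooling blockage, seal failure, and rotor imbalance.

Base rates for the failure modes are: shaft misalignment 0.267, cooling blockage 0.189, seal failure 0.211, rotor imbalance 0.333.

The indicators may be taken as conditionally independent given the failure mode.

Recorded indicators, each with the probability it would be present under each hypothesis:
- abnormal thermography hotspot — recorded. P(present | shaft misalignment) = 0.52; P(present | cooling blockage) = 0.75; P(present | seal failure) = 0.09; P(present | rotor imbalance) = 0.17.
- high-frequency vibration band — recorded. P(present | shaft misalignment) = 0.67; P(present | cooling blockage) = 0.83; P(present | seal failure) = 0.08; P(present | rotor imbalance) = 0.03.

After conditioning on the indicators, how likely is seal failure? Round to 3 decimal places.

Multiply each prior by the joint likelihood of the indicator pattern:
  shaft misalignment: 0.267 × 0.52 × 0.67 = 0.093023
  cooling blockage: 0.189 × 0.75 × 0.83 = 0.11765
  seal failure: 0.211 × 0.09 × 0.08 = 0.0015192
  rotor imbalance: 0.333 × 0.17 × 0.03 = 0.0016983
Marginal likelihood of the evidence = 0.21389.
P(seal failure | evidence) = 0.0015192 / 0.21389 ≈ 0.007.

0.007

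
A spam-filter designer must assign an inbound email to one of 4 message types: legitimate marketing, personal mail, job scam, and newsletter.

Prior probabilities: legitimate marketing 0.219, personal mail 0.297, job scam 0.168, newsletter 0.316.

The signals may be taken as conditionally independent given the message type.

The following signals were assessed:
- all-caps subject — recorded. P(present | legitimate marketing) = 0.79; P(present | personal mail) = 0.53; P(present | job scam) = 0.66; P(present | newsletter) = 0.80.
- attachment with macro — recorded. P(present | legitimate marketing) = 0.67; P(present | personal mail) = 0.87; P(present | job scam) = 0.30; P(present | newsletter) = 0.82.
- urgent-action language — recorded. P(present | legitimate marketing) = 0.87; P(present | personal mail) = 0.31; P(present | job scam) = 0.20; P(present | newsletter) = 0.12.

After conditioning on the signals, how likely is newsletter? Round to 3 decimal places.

0.142

For each hypothesis, the unnormalized posterior weight is prior × product of the signal likelihoods:
  legitimate marketing: 0.219 × 0.79 × 0.67 × 0.87 = 0.10085
  personal mail: 0.297 × 0.53 × 0.87 × 0.31 = 0.042453
  job scam: 0.168 × 0.66 × 0.30 × 0.20 = 0.0066528
  newsletter: 0.316 × 0.80 × 0.82 × 0.12 = 0.024876
The unnormalized weights sum to 0.17483.
P(newsletter | evidence) = 0.024876 / 0.17483 ≈ 0.142.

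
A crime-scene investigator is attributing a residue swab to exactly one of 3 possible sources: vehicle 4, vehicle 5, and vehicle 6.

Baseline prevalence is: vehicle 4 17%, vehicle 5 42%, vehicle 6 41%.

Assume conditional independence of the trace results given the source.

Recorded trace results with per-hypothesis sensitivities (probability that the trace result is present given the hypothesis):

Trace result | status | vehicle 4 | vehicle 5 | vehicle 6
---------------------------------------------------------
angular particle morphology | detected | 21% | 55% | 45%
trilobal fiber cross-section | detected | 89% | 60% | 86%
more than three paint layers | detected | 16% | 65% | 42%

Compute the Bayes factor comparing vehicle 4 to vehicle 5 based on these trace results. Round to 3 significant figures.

0.139

The Bayes factor is the ratio of the joint likelihoods of the trace result pattern under the two hypotheses.
  vehicle 4: 0.21 × 0.89 × 0.16 = 0.029904
  vehicle 5: 0.55 × 0.60 × 0.65 = 0.2145
Bayes factor = 0.029904 / 0.2145 ≈ 0.139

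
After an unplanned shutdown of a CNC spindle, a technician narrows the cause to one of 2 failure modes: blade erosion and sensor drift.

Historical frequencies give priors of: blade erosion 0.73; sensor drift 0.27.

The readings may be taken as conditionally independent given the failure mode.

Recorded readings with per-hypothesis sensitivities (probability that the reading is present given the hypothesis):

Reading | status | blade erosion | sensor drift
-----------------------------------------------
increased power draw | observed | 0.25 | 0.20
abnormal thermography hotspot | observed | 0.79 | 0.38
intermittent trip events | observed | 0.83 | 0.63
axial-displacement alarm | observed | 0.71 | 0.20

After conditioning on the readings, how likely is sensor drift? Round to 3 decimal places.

0.030

By Bayes' rule with conditional independence, the unnormalized weight for each hypothesis is prior × ∏ likelihoods:
  blade erosion: 0.73 × 0.25 × 0.79 × 0.83 × 0.71 = 0.084962
  sensor drift: 0.27 × 0.20 × 0.38 × 0.63 × 0.20 = 0.0025855
Normalizing constant Z = 0.084962 + 0.0025855 = 0.087548.
P(sensor drift | evidence) = 0.0025855 / 0.087548 ≈ 0.030.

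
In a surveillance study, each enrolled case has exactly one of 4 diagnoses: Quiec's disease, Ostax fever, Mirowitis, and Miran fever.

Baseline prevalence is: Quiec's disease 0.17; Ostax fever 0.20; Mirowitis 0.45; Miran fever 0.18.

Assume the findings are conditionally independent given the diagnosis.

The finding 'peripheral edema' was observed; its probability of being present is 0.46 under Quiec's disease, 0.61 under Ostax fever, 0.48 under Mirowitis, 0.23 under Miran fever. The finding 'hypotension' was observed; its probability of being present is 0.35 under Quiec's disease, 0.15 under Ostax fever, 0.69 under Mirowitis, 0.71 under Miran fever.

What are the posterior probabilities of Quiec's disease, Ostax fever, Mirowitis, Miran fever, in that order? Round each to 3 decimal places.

0.122, 0.082, 0.665, 0.131

For each hypothesis, the unnormalized posterior weight is prior × product of the finding likelihoods:
  Quiec's disease: 0.17 × 0.46 × 0.35 = 0.02737
  Ostax fever: 0.20 × 0.61 × 0.15 = 0.0183
  Mirowitis: 0.45 × 0.48 × 0.69 = 0.14904
  Miran fever: 0.18 × 0.23 × 0.71 = 0.029394
Normalizing constant Z = 0.02737 + 0.0183 + 0.14904 + 0.029394 = 0.2241.
P(Quiec's disease | evidence) = 0.02737 / 0.2241 ≈ 0.122
P(Ostax fever | evidence) = 0.0183 / 0.2241 ≈ 0.082
P(Mirowitis | evidence) = 0.14904 / 0.2241 ≈ 0.665
P(Miran fever | evidence) = 0.029394 / 0.2241 ≈ 0.131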